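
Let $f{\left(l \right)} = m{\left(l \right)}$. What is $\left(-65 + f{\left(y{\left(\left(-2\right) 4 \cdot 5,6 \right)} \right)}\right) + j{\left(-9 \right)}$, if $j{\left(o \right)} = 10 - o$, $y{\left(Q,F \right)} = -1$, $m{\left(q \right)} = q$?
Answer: $-47$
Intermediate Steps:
$f{\left(l \right)} = l$
$\left(-65 + f{\left(y{\left(\left(-2\right) 4 \cdot 5,6 \right)} \right)}\right) + j{\left(-9 \right)} = \left(-65 - 1\right) + \left(10 - -9\right) = -66 + \left(10 + 9\right) = -66 + 19 = -47$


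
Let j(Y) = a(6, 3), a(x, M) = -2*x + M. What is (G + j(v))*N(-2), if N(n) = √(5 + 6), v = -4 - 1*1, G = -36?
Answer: -45*√11 ≈ -149.25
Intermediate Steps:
v = -5 (v = -4 - 1 = -5)
a(x, M) = M - 2*x
j(Y) = -9 (j(Y) = 3 - 2*6 = 3 - 12 = -9)
N(n) = √11
(G + j(v))*N(-2) = (-36 - 9)*√11 = -45*√11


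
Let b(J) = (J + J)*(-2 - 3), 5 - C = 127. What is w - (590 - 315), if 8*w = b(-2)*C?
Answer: -580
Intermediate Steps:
C = -122 (C = 5 - 1*127 = 5 - 127 = -122)
b(J) = -10*J (b(J) = (2*J)*(-5) = -10*J)
w = -305 (w = (-10*(-2)*(-122))/8 = (20*(-122))/8 = (⅛)*(-2440) = -305)
w - (590 - 315) = -305 - (590 - 315) = -305 - 1*275 = -305 - 275 = -580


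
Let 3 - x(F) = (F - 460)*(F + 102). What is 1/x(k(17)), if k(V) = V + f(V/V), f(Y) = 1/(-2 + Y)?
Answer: 1/52395 ≈ 1.9086e-5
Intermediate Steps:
k(V) = -1 + V (k(V) = V + 1/(-2 + V/V) = V + 1/(-2 + 1) = V + 1/(-1) = V - 1 = -1 + V)
x(F) = 3 - (-460 + F)*(102 + F) (x(F) = 3 - (F - 460)*(F + 102) = 3 - (-460 + F)*(102 + F))
1/x(k(17)) = 1/(46923 - (-1 + 17)² + 358*(-1 + 17)) = 1/(46923 - 1*16² + 358*16) = 1/(46923 - 1*256 + 5728) = 1/(46923 - 256 + 5728) = 1/52395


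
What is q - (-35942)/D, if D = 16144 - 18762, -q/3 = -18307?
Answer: 71873618/1309 ≈ 54907.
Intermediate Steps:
q = 54921 (q = -3*(-18307) = 54921)
D = -2618
q - (-35942)/D = 54921 - (-35942)/(-2618) = 54921 - (-35942)*(-1)/2618 = 54921 - 1*17971/1309 = 54921 - 17971/1309 = 71873618/1309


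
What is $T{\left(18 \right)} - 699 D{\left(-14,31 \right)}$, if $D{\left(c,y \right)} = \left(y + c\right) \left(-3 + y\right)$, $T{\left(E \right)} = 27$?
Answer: $-332697$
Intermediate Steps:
$D{\left(c,y \right)} = \left(-3 + y\right) \left(c + y\right)$ ($D{\left(c,y \right)} = \left(c + y\right) \left(-3 + y\right) = \left(-3 + y\right) \left(c + y\right)$)
$T{\left(18 \right)} - 699 D{\left(-14,31 \right)} = 27 - 699 \left(31^{2} - -42 - 93 - 434\right) = 27 - 699 \left(961 + 42 - 93 - 434\right) = 27 - 332724 = -332697$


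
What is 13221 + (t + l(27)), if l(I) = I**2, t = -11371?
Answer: 2579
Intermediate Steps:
13221 + (t + l(27)) = 13221 + (-11371 + 27**2) = 13221 + (-11371 + 729) = 13221 - 10642 = 2579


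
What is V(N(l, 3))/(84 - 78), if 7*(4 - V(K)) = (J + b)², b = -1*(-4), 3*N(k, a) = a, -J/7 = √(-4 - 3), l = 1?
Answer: 355/42 + 4*I*√7/3 ≈ 8.4524 + 3.5277*I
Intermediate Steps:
J = -7*I*√7 (J = -7*√(-4 - 3) = -7*I*√7 ≈ -18.52*I)
N(k, a) = a/3
b = 4
V(K) = 4 - (4 - 7*I*√7)²/7 (V(K) = 4 - (-7*I*√7 + 4)²/7 = 4 - (4 - 7*I*√7)²/7)
V(N(l, 3))/(84 - 78) = (355/7 + 8*I*√7)/(84 - 78) = (355/7 + 8*I*√7)/6 = 355/42 + 4*I*√7/3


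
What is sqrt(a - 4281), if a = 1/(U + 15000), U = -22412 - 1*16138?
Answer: I*sqrt(94970133042)/4710 ≈ 65.429*I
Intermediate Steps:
U = -38550 (U = -22412 - 16138 = -38550)
a = -1/23550 (a = 1/(-38550 + 15000) = 1/(-23550) = -1/23550 ≈ -4.2463e-5)
sqrt(a - 4281) = sqrt(-1/23550 - 4281) = sqrt(-100817551/23550) = I*sqrt(94970133042)/4710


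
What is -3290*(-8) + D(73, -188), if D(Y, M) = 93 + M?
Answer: 26225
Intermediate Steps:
-3290*(-8) + D(73, -188) = -3290*(-8) + (93 - 188) = 26320 - 95 = 26225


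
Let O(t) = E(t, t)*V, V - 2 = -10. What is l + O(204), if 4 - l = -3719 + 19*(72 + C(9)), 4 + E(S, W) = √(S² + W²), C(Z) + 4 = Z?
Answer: 2292 - 1632*√2 ≈ -15.997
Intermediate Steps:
V = -8 (V = 2 - 10 = -8)
C(Z) = -4 + Z
E(S, W) = -4 + √(S² + W²)
O(t) = 32 - 8*√2*√(t²) (O(t) = (-4 + √(t² + t²))*(-8) = (-4 + √(2*t²))*(-8) = (-4 + √2*√(t²))*(-8) = 32 - 8*√2*√(t²))
l = 2260 (l = 4 - (-3719 + 19*(72 + (-4 + 9))) = 4 - (-3719 + 19*(72 + 5)) = 4 - (-3719 + 19*77) = 4 - (-3719 + 1463) = 4 - 1*(-2256) = 4 + 2256 = 2260)
l + O(204) = 2260 + (32 - 8*√2*√(204²)) = 2260 + (32 - 8*√2*√41616) = 2260 + (32 - 8*√2*204) = 2260 + (32 - 1632*√2) = 2292 - 1632*√2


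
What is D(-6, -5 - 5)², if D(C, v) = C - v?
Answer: 16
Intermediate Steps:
D(-6, -5 - 5)² = (-6 - (-5 - 5))² = (-6 - 1*(-10))² = (-6 + 10)² = 4² = 16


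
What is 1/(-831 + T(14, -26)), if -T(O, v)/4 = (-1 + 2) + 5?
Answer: -1/855 ≈ -0.0011696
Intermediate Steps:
T(O, v) = -24 (T(O, v) = -4*((-1 + 2) + 5) = -4*(1 + 5) = -4*6 = -24)
1/(-831 + T(14, -26)) = 1/(-831 - 24) = 1/(-855) = -1/855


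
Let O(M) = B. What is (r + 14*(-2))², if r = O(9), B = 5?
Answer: 529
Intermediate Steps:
O(M) = 5
r = 5
(r + 14*(-2))² = (5 + 14*(-2))² = (5 - 28)² = (-23)² = 529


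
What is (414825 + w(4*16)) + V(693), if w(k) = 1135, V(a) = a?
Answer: 416653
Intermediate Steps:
(414825 + w(4*16)) + V(693) = (414825 + 1135) + 693 = 415960 + 693 = 416653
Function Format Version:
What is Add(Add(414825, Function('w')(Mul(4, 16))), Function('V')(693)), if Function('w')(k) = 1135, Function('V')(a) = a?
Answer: 416653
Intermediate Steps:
Add(Add(414825, Function('w')(Mul(4, 16))), Function('V')(693)) = Add(Add(414825, 1135), 693) = Add(415960, 693) = 416653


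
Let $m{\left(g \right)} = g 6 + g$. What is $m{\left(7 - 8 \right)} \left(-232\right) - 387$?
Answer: $1237$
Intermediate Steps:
$m{\left(g \right)} = 7 g$ ($m{\left(g \right)} = 6 g + g = 7 g$)
$m{\left(7 - 8 \right)} \left(-232\right) - 387 = 7 \left(7 - 8\right) \left(-232\right) - 387 = 7 \left(-1\right) \left(-232\right) - 387 = \left(-7\right) \left(-232\right) - 387 = 1624 - 387 = 1237$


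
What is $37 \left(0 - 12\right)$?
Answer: $-444$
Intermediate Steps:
$37 \left(0 - 12\right) = 37 \left(-12\right) = -444$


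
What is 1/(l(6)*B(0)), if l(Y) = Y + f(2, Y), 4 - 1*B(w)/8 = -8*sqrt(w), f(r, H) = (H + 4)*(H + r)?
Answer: 1/2752 ≈ 0.00036337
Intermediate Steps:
f(r, H) = (4 + H)*(H + r)
B(w) = 32 + 64*sqrt(w) (B(w) = 32 - (-64)*sqrt(w) = 32 + 64*sqrt(w))
l(Y) = 8 + Y**2 + 7*Y (l(Y) = Y + (Y**2 + 4*Y + 4*2 + Y*2) = Y + (Y**2 + 4*Y + 8 + 2*Y) = Y + (8 + Y**2 + 6*Y) = 8 + Y**2 + 7*Y)
1/(l(6)*B(0)) = 1/((8 + 6**2 + 7*6)*(32 + 64*sqrt(0))) = 1/((8 + 36 + 42)*(32 + 64*0)) = 1/(86*(32 + 0)) = 1/(86*32) = 1/2752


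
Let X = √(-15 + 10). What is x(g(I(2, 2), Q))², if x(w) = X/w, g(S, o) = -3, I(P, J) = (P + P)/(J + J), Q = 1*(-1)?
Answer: -5/9 ≈ -0.55556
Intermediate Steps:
X = I*√5 (X = √(-5) = I*√5 ≈ 2.2361*I)
Q = -1
I(P, J) = P/J (I(P, J) = (2*P)/((2*J)) = (2*P)*(1/(2*J)) = P/J)
x(w) = I*√5/w (x(w) = (I*√5)/w = I*√5/w)
x(g(I(2, 2), Q))² = (I*√5/(-3))² = (I*√5*(-⅓))² = (-I*√5/3)² = -5/9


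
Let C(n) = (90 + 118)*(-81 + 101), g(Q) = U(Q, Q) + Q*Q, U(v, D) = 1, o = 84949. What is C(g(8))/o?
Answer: 4160/84949 ≈ 0.048971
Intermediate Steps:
g(Q) = 1 + Q² (g(Q) = 1 + Q*Q = 1 + Q²)
C(n) = 4160 (C(n) = 208*20 = 4160)
C(g(8))/o = 4160/84949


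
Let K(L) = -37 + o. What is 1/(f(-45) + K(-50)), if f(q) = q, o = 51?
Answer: -1/31 ≈ -0.032258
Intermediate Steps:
K(L) = 14 (K(L) = -37 + 51 = 14)
1/(f(-45) + K(-50)) = 1/(-45 + 14) = 1/(-31) = -1/31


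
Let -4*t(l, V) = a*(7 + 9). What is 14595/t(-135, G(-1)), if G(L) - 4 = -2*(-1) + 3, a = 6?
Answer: -4865/8 ≈ -608.13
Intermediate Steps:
G(L) = 9 (G(L) = 4 + (-2*(-1) + 3) = 4 + (2 + 3) = 4 + 5 = 9)
t(l, V) = -24 (t(l, V) = -3*(7 + 9)/2 = -3*16/2 = -¼*96 = -24)
14595/t(-135, G(-1)) = 14595/(-24) = 14595*(-1/24) = -4865/8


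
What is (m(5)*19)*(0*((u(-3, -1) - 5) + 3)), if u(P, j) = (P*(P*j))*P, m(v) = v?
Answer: 0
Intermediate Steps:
u(P, j) = j*P**3 (u(P, j) = (j*P**2)*P = j*P**3)
(m(5)*19)*(0*((u(-3, -1) - 5) + 3)) = (5*19)*(0*((-1*(-3)**3 - 5) + 3)) = 95*(0*((-1*(-27) - 5) + 3)) = 95*(0*((27 - 5) + 3)) = 95*(0*(22 + 3)) = 95*(0*25) = 95*0 = 0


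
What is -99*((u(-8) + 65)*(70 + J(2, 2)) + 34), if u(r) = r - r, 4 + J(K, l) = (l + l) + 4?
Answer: -479556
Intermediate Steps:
J(K, l) = 2*l (J(K, l) = -4 + ((l + l) + 4) = -4 + (2*l + 4) = -4 + (4 + 2*l) = 2*l)
u(r) = 0
-99*((u(-8) + 65)*(70 + J(2, 2)) + 34) = -99*((0 + 65)*(70 + 2*2) + 34) = -99*(65*(70 + 4) + 34) = -99*(65*74 + 34) = -99*(4810 + 34) = -99*4844 = -479556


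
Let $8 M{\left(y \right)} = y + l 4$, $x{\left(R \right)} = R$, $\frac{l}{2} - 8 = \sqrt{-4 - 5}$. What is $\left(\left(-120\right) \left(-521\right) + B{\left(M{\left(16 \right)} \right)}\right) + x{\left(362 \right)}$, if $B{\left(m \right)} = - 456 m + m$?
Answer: $58332 - 1365 i \approx 58332.0 - 1365.0 i$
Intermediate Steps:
$l = 16 + 6 i$ ($l = 16 + 2 \sqrt{-4 - 5} = 16 + 2 \sqrt{-9} = 16 + 2 \cdot 3 i = 16 + 6 i \approx 16.0 + 6.0 i$)
$M{\left(y \right)} = 8 + 3 i + \frac{y}{8}$ ($M{\left(y \right)} = \frac{y + \left(16 + 6 i\right) 4}{8} = \frac{y + \left(64 + 24 i\right)}{8} = \frac{64 + y + 24 i}{8} = 8 + 3 i + \frac{y}{8}$)
$B{\left(m \right)} = - 455 m$
$\left(\left(-120\right) \left(-521\right) + B{\left(M{\left(16 \right)} \right)}\right) + x{\left(362 \right)} = \left(\left(-120\right) \left(-521\right) - 455 \left(8 + 3 i + \frac{1}{8} \cdot 16\right)\right) + 362 = \left(62520 - 455 \left(8 + 3 i + 2\right)\right) + 362 = \left(62520 - 455 \left(10 + 3 i\right)\right) + 362 = \left(62520 - \left(4550 + 1365 i\right)\right) + 362 = \left(57970 - 1365 i\right) + 362 = 58332 - 1365 i$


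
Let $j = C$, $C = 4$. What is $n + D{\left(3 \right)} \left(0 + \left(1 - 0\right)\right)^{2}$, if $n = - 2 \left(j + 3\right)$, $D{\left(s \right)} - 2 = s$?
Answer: $-9$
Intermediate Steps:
$j = 4$
$D{\left(s \right)} = 2 + s$
$n = -14$ ($n = - 2 \left(4 + 3\right) = \left(-2\right) 7 = -14$)
$n + D{\left(3 \right)} \left(0 + \left(1 - 0\right)\right)^{2} = -14 + \left(2 + 3\right) \left(0 + \left(1 - 0\right)\right)^{2} = -14 + 5 \left(0 + \left(1 + 0\right)\right)^{2} = -14 + 5 \left(0 + 1\right)^{2} = -14 + 5 \cdot 1^{2} = -14 + 5 \cdot 1 = -14 + 5 = -9$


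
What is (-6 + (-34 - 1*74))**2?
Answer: 12996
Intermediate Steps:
(-6 + (-34 - 1*74))**2 = (-6 + (-34 - 74))**2 = (-6 - 108)**2 = (-114)**2 = 12996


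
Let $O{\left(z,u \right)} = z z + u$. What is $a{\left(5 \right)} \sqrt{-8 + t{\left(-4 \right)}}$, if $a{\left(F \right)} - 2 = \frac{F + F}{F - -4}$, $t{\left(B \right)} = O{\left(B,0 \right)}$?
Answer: $\frac{56 \sqrt{2}}{9} \approx 8.7995$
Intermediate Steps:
$O{\left(z,u \right)} = u + z^{2}$ ($O{\left(z,u \right)} = z^{2} + u = u + z^{2}$)
$t{\left(B \right)} = B^{2}$ ($t{\left(B \right)} = 0 + B^{2} = B^{2}$)
$a{\left(F \right)} = 2 + \frac{2 F}{4 + F}$ ($a{\left(F \right)} = 2 + \frac{F + F}{F - -4} = 2 + \frac{2 F}{F + 4} = 2 + \frac{2 F}{4 + F}$)
$a{\left(5 \right)} \sqrt{-8 + t{\left(-4 \right)}} = \frac{4 \left(2 + 5\right)}{4 + 5} \sqrt{-8 + \left(-4\right)^{2}} = 4 \cdot \frac{1}{9} \cdot 7 \sqrt{-8 + 16} = 4 \cdot \frac{1}{9} \cdot 7 \sqrt{8} = \frac{28 \cdot 2 \sqrt{2}}{9} = \frac{56 \sqrt{2}}{9}$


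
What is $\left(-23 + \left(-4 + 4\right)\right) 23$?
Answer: $-529$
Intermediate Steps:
$\left(-23 + \left(-4 + 4\right)\right) 23 = \left(-23 + 0\right) 23 = \left(-23\right) 23 = -529$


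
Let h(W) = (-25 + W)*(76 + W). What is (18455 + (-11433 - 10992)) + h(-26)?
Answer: -6520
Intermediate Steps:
(18455 + (-11433 - 10992)) + h(-26) = (18455 + (-11433 - 10992)) + (-1900 + (-26)² + 51*(-26)) = (18455 - 22425) + (-1900 + 676 - 1326) = -3970 - 2550 = -6520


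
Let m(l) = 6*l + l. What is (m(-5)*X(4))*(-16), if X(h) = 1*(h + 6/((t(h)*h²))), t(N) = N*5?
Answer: 4501/2 ≈ 2250.5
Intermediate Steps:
t(N) = 5*N
m(l) = 7*l
X(h) = h + 6/(5*h³) (X(h) = 1*(h + 6/(((5*h)*h²))) = 1*(h + 6/((5*h³))) = 1*(h + 6*(1/(5*h³))) = 1*(h + 6/(5*h³)) = h + 6/(5*h³))
(m(-5)*X(4))*(-16) = ((7*(-5))*(4 + (6/5)/4³))*(-16) = -35*(4 + (6/5)*(1/64))*(-16) = -35*(4 + 3/160)*(-16) = -35*643/160*(-16) = -4501/32*(-16) = 4501/2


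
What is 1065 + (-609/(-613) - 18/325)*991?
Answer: 397383606/199225 ≈ 1994.6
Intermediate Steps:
1065 + (-609/(-613) - 18/325)*991 = 1065 + (-609*(-1/613) - 18*1/325)*991 = 1065 + (609/613 - 18/325)*991 = 1065 + (186891/199225)*991 = 1065 + 185208981/199225 = 397383606/199225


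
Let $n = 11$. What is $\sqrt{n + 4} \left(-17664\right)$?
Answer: $- 17664 \sqrt{15} \approx -68412.0$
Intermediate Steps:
$\sqrt{n + 4} \left(-17664\right) = \sqrt{11 + 4} \left(-17664\right) = \sqrt{15} \left(-17664\right) = - 17664 \sqrt{15}$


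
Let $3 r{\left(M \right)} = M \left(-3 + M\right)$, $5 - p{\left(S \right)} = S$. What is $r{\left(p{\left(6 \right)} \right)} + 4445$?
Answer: $\frac{13339}{3} \approx 4446.3$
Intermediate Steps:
$p{\left(S \right)} = 5 - S$
$r{\left(M \right)} = \frac{M \left(-3 + M\right)}{3}$
$r{\left(p{\left(6 \right)} \right)} + 4445 = \frac{\left(5 - 6\right) \left(-3 + \left(5 - 6\right)\right)}{3} + 4445 = \frac{1}{3} \left(-1\right) \left(-3 - 1\right) + 4445 = \frac{1}{3} \left(-1\right) \left(-4\right) + 4445 = \frac{4}{3} + 4445 = \frac{13339}{3}$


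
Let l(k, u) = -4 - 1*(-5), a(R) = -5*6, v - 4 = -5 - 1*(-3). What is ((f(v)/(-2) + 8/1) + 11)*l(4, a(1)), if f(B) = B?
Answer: 18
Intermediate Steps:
v = 2 (v = 4 + (-5 - 1*(-3)) = 4 + (-5 + 3) = 4 - 2 = 2)
a(R) = -30
l(k, u) = 1 (l(k, u) = -4 + 5 = 1)
((f(v)/(-2) + 8/1) + 11)*l(4, a(1)) = ((2/(-2) + 8/1) + 11)*1 = ((2*(-1/2) + 8*1) + 11)*1 = ((-1 + 8) + 11)*1 = (7 + 11)*1 = 18*1 = 18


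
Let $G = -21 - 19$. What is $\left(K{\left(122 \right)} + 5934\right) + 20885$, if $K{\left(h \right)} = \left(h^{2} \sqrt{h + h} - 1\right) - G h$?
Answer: $31698 + 29768 \sqrt{61} \approx 2.6419 \cdot 10^{5}$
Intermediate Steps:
$G = -40$ ($G = -21 - 19 = -40$)
$K{\left(h \right)} = -1 + 40 h + \sqrt{2} h^{\frac{5}{2}}$ ($K{\left(h \right)} = \left(h^{2} \sqrt{h + h} - 1\right) - - 40 h = \left(h^{2} \sqrt{2 h} - 1\right) + 40 h = \left(h^{2} \sqrt{2} \sqrt{h} - 1\right) + 40 h = \left(\sqrt{2} h^{\frac{5}{2}} - 1\right) + 40 h = \left(-1 + \sqrt{2} h^{\frac{5}{2}}\right) + 40 h = -1 + 40 h + \sqrt{2} h^{\frac{5}{2}}$)
$\left(K{\left(122 \right)} + 5934\right) + 20885 = \left(\left(-1 + 40 \cdot 122 + \sqrt{2} \cdot 122^{\frac{5}{2}}\right) + 5934\right) + 20885 = \left(\left(-1 + 4880 + \sqrt{2} \cdot 14884 \sqrt{122}\right) + 5934\right) + 20885 = \left(\left(-1 + 4880 + 29768 \sqrt{61}\right) + 5934\right) + 20885 = \left(\left(4879 + 29768 \sqrt{61}\right) + 5934\right) + 20885 = \left(10813 + 29768 \sqrt{61}\right) + 20885 = 31698 + 29768 \sqrt{61}$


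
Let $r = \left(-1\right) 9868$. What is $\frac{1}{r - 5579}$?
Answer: $- \frac{1}{15447} \approx -6.4738 \cdot 10^{-5}$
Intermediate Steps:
$r = -9868$
$\frac{1}{r - 5579} = \frac{1}{-9868 - 5579} = \frac{1}{-15447} = - \frac{1}{15447}$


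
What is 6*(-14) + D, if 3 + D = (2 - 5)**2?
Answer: -78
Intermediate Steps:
D = 6 (D = -3 + (2 - 5)**2 = -3 + (-3)**2 = -3 + 9 = 6)
6*(-14) + D = 6*(-14) + 6 = -84 + 6 = -78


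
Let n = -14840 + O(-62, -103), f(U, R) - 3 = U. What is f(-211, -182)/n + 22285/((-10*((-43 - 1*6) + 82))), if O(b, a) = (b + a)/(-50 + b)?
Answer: -7405617619/109686390 ≈ -67.516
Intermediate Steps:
f(U, R) = 3 + U
O(b, a) = (a + b)/(-50 + b)
n = -1661915/112 (n = -14840 + (-103 - 62)/(-50 - 62) = -14840 - 165/(-112) = -14840 - 1/112*(-165) = -14840 + 165/112 = -1661915/112 ≈ -14839.)
f(-211, -182)/n + 22285/((-10*((-43 - 1*6) + 82))) = (3 - 211)/(-1661915/112) + 22285/((-10*((-43 - 1*6) + 82))) = -208*(-112/1661915) + 22285/((-10*((-43 - 6) + 82))) = 23296/1661915 + 22285/((-10*(-49 + 82))) = 23296/1661915 + 22285/((-10*33)) = 23296/1661915 + 22285/(-330) = 23296/1661915 + 22285*(-1/330) = 23296/1661915 - 4457/66 = -7405617619/109686390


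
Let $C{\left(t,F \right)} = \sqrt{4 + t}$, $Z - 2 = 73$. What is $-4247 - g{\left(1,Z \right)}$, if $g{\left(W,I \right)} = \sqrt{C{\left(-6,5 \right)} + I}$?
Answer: $-4247 - \sqrt{75 + i \sqrt{2}} \approx -4255.7 - 0.081646 i$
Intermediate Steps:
$Z = 75$ ($Z = 2 + 73 = 75$)
$g{\left(W,I \right)} = \sqrt{I + i \sqrt{2}}$ ($g{\left(W,I \right)} = \sqrt{\sqrt{4 - 6} + I} = \sqrt{\sqrt{-2} + I} = \sqrt{i \sqrt{2} + I} = \sqrt{I + i \sqrt{2}}$)
$-4247 - g{\left(1,Z \right)} = -4247 - \sqrt{75 + i \sqrt{2}}$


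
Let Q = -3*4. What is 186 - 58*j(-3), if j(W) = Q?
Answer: 882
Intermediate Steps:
Q = -12
j(W) = -12
186 - 58*j(-3) = 186 - 58*(-12) = 186 + 696 = 882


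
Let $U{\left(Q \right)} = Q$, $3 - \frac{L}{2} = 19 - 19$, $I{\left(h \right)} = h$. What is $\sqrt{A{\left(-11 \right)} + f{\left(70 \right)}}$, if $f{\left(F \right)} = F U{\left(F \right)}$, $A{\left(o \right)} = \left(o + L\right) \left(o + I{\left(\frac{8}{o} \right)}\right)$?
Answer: $\frac{\sqrt{599995}}{11} \approx 70.418$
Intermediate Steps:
$L = 6$ ($L = 6 - 2 \left(19 - 19\right) = 6 - 0 = 6 + 0 = 6$)
$A{\left(o \right)} = \left(6 + o\right) \left(o + \frac{8}{o}\right)$ ($A{\left(o \right)} = \left(o + 6\right) \left(o + \frac{8}{o}\right) = \left(6 + o\right) \left(o + \frac{8}{o}\right)$)
$f{\left(F \right)} = F^{2}$ ($f{\left(F \right)} = F F = F^{2}$)
$\sqrt{A{\left(-11 \right)} + f{\left(70 \right)}} = \sqrt{\left(8 + \left(-11\right)^{2} + 6 \left(-11\right) + \frac{48}{-11}\right) + 70^{2}} = \sqrt{\left(8 + 121 - 66 + 48 \left(- \frac{1}{11}\right)\right) + 4900} = \sqrt{\left(8 + 121 - 66 - \frac{48}{11}\right) + 4900} = \sqrt{\frac{645}{11} + 4900} = \sqrt{\frac{54545}{11}} = \frac{\sqrt{599995}}{11}$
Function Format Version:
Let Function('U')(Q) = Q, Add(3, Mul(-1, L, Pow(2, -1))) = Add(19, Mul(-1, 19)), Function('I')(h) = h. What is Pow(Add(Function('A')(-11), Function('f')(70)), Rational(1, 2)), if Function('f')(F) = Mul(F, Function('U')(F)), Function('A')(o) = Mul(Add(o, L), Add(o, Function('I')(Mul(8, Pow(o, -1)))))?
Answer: Mul(Rational(1, 11), Pow(599995, Rational(1, 2))) ≈ 70.418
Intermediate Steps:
L = 6 (L = Add(6, Mul(-2, Add(19, Mul(-1, 19)))) = Add(6, Mul(-2, Add(19, -19))) = Add(6, Mul(-2, 0)) = Add(6, 0) = 6)
Function('A')(o) = Mul(Add(6, o), Add(o, Mul(8, Pow(o, -1)))) (Function('A')(o) = Mul(Add(o, 6), Add(o, Mul(8, Pow(o, -1)))) = Mul(Add(6, o), Add(o, Mul(8, Pow(o, -1)))))
Function('f')(F) = Pow(F, 2) (Function('f')(F) = Mul(F, F) = Pow(F, 2))
Pow(Add(Function('A')(-11), Function('f')(70)), Rational(1, 2)) = Pow(Add(Add(8, Pow(-11, 2), Mul(6, -11), Mul(48, Pow(-11, -1))), Pow(70, 2)), Rational(1, 2)) = Pow(Add(Add(8, 121, -66, Mul(48, Rational(-1, 11))), 4900), Rational(1, 2)) = Pow(Add(Add(8, 121, -66, Rational(-48, 11)), 4900), Rational(1, 2)) = Pow(Add(Rational(645, 11), 4900), Rational(1, 2)) = Pow(Rational(54545, 11), Rational(1, 2)) = Mul(Rational(1, 11), Pow(599995, Rational(1, 2)))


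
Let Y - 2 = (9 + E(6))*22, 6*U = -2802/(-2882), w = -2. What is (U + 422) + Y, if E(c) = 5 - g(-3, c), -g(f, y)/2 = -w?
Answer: 2363707/2882 ≈ 820.16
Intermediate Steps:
U = 467/2882 (U = (-2802/(-2882))/6 = (-2802*(-1/2882))/6 = (⅙)*(1401/1441) = 467/2882 ≈ 0.16204)
g(f, y) = -4 (g(f, y) = -(-2)*(-2) = -2*2 = -4)
E(c) = 9 (E(c) = 5 - 1*(-4) = 5 + 4 = 9)
Y = 398 (Y = 2 + (9 + 9)*22 = 2 + 18*22 = 2 + 396 = 398)
(U + 422) + Y = (467/2882 + 422) + 398 = 1216671/2882 + 398 = 2363707/2882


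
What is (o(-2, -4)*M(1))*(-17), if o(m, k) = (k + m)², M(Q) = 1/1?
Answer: -612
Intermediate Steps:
M(Q) = 1
(o(-2, -4)*M(1))*(-17) = ((-4 - 2)²*1)*(-17) = ((-6)²*1)*(-17) = (36*1)*(-17) = 36*(-17) = -612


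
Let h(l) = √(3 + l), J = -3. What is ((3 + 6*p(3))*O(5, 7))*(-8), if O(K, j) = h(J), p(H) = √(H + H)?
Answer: 0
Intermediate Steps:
p(H) = √2*√H (p(H) = √(2*H) = √2*√H)
O(K, j) = 0 (O(K, j) = √(3 - 3) = √0 = 0)
((3 + 6*p(3))*O(5, 7))*(-8) = ((3 + 6*(√2*√3))*0)*(-8) = ((3 + 6*√6)*0)*(-8) = 0*(-8) = 0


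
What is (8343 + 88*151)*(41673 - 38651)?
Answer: 65368882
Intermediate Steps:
(8343 + 88*151)*(41673 - 38651) = (8343 + 13288)*3022 = 21631*3022 = 65368882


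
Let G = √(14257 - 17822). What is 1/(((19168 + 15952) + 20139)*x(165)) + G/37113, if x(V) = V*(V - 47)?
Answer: 1/1075892730 + I*√3565/37113 ≈ 9.2946e-10 + 0.0016088*I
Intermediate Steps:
x(V) = V*(-47 + V)
G = I*√3565 (G = √(-3565) = I*√3565 ≈ 59.708*I)
1/(((19168 + 15952) + 20139)*x(165)) + G/37113 = 1/(((19168 + 15952) + 20139)*((165*(-47 + 165)))) + (I*√3565)/37113 = 1/((35120 + 20139)*((165*118))) + (I*√3565)*(1/37113) = 1/(55259*19470) + I*√3565/37113 = (1/55259)*(1/19470) + I*√3565/37113 = 1/1075892730 + I*√3565/37113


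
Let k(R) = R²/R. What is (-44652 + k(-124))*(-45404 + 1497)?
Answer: 1965979832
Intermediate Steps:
k(R) = R
(-44652 + k(-124))*(-45404 + 1497) = (-44652 - 124)*(-45404 + 1497) = -44776*(-43907) = 1965979832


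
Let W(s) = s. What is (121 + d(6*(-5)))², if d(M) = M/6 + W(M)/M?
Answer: 13689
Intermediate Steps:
d(M) = 1 + M/6 (d(M) = M/6 + M/M = M*(⅙) + 1 = M/6 + 1 = 1 + M/6)
(121 + d(6*(-5)))² = (121 + (1 + (6*(-5))/6))² = (121 + (1 + (⅙)*(-30)))² = (121 + (1 - 5))² = (121 - 4)² = 117² = 13689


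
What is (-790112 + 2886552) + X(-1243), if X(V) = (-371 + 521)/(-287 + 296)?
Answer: 6289370/3 ≈ 2.0965e+6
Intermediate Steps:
X(V) = 50/3 (X(V) = 150/9 = 150*(1/9) = 50/3)
(-790112 + 2886552) + X(-1243) = (-790112 + 2886552) + 50/3 = 2096440 + 50/3 = 6289370/3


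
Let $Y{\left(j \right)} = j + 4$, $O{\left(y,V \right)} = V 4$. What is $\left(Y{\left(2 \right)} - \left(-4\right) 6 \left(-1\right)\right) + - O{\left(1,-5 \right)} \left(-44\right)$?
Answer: $-898$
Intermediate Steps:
$O{\left(y,V \right)} = 4 V$
$Y{\left(j \right)} = 4 + j$
$\left(Y{\left(2 \right)} - \left(-4\right) 6 \left(-1\right)\right) + - O{\left(1,-5 \right)} \left(-44\right) = \left(\left(4 + 2\right) - \left(-4\right) 6 \left(-1\right)\right) + - 4 \left(-5\right) \left(-44\right) = \left(6 - \left(-24\right) \left(-1\right)\right) + \left(-1\right) \left(-20\right) \left(-44\right) = \left(6 - 24\right) + 20 \left(-44\right) = \left(6 - 24\right) - 880 = -18 - 880 = -898$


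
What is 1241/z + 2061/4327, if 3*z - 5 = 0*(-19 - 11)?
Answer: 16119726/21635 ≈ 745.08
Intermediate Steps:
z = 5/3 (z = 5/3 + (0*(-19 - 11))/3 = 5/3 + (0*(-30))/3 = 5/3 + (1/3)*0 = 5/3 + 0 = 5/3 ≈ 1.6667)
1241/z + 2061/4327 = 1241/(5/3) + 2061/4327 = 1241*(3/5) + 2061*(1/4327) = 3723/5 + 2061/4327 = 16119726/21635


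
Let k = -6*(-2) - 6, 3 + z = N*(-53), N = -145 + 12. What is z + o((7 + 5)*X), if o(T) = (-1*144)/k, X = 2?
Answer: 7022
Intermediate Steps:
N = -133
z = 7046 (z = -3 - 133*(-53) = -3 + 7049 = 7046)
k = 6 (k = 12 - 6 = 6)
o(T) = -24 (o(T) = -1*144/6 = -144*⅙ = -24)
z + o((7 + 5)*X) = 7046 - 24 = 7022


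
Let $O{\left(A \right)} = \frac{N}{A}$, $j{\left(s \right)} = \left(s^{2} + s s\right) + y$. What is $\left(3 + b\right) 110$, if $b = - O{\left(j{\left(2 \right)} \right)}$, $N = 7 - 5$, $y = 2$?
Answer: $308$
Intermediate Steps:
$N = 2$ ($N = 7 - 5 = 2$)
$j{\left(s \right)} = 2 + 2 s^{2}$ ($j{\left(s \right)} = \left(s^{2} + s s\right) + 2 = \left(s^{2} + s^{2}\right) + 2 = 2 s^{2} + 2 = 2 + 2 s^{2}$)
$O{\left(A \right)} = \frac{2}{A}$
$b = - \frac{1}{5}$ ($b = - \frac{2}{2 + 2 \cdot 2^{2}} = - \frac{2}{2 + 2 \cdot 4} = - \frac{2}{2 + 8} = - \frac{2}{10} = \left(-1\right) \frac{1}{5} = - \frac{1}{5} \approx -0.2$)
$\left(3 + b\right) 110 = \left(3 - \frac{1}{5}\right) 110 = \frac{14}{5} \cdot 110 = 308$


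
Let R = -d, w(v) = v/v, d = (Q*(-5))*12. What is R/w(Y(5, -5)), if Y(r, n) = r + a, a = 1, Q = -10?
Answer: -600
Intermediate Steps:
Y(r, n) = 1 + r (Y(r, n) = r + 1 = 1 + r)
d = 600 (d = -10*(-5)*12 = 50*12 = 600)
w(v) = 1
R = -600 (R = -1*600 = -600)
R/w(Y(5, -5)) = -600/1 = 1*(-600) = -600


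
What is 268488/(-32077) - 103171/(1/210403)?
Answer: -696311090053789/32077 ≈ -2.1707e+10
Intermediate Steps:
268488/(-32077) - 103171/(1/210403) = 268488*(-1/32077) - 103171/1/210403 = -268488/32077 - 103171*210403 = -268488/32077 - 21707487913 = -696311090053789/32077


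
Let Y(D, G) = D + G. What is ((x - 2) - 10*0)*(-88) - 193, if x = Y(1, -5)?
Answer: 335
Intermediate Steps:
x = -4 (x = 1 - 5 = -4)
((x - 2) - 10*0)*(-88) - 193 = ((-4 - 2) - 10*0)*(-88) - 193 = (-6 + 0)*(-88) - 193 = -6*(-88) - 193 = 528 - 193 = 335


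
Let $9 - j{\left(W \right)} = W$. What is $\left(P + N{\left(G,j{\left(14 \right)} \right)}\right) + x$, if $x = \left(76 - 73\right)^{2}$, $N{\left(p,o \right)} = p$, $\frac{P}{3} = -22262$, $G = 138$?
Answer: $-66639$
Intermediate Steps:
$P = -66786$ ($P = 3 \left(-22262\right) = -66786$)
$j{\left(W \right)} = 9 - W$
$x = 9$ ($x = 3^{2} = 9$)
$\left(P + N{\left(G,j{\left(14 \right)} \right)}\right) + x = \left(-66786 + 138\right) + 9 = -66648 + 9 = -66639$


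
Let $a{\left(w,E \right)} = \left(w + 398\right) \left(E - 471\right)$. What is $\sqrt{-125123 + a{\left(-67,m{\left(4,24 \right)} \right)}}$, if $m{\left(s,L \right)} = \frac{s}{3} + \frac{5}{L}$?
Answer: $\frac{i \sqrt{40393974}}{12} \approx 529.64 i$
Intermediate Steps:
$m{\left(s,L \right)} = \frac{5}{L} + \frac{s}{3}$ ($m{\left(s,L \right)} = s \frac{1}{3} + \frac{5}{L} = \frac{s}{3} + \frac{5}{L} = \frac{5}{L} + \frac{s}{3}$)
$a{\left(w,E \right)} = \left(-471 + E\right) \left(398 + w\right)$ ($a{\left(w,E \right)} = \left(398 + w\right) \left(-471 + E\right) = \left(-471 + E\right) \left(398 + w\right)$)
$\sqrt{-125123 + a{\left(-67,m{\left(4,24 \right)} \right)}} = \sqrt{-125123 + \left(-187458 - -31557 + 398 \left(\frac{5}{24} + \frac{1}{3} \cdot 4\right) + \left(\frac{5}{24} + \frac{1}{3} \cdot 4\right) \left(-67\right)\right)} = \sqrt{-125123 + \left(-187458 + 31557 + 398 \left(5 \cdot \frac{1}{24} + \frac{4}{3}\right) + \left(5 \cdot \frac{1}{24} + \frac{4}{3}\right) \left(-67\right)\right)} = \sqrt{-125123 + \left(-187458 + 31557 + 398 \left(\frac{5}{24} + \frac{4}{3}\right) + \left(\frac{5}{24} + \frac{4}{3}\right) \left(-67\right)\right)} = \sqrt{-125123 + \left(-187458 + 31557 + 398 \cdot \frac{37}{24} + \frac{37}{24} \left(-67\right)\right)} = \sqrt{-125123 + \left(-187458 + 31557 + \frac{7363}{12} - \frac{2479}{24}\right)} = \sqrt{-125123 - \frac{3729377}{24}} = \sqrt{- \frac{6732329}{24}} = \frac{i \sqrt{40393974}}{12}$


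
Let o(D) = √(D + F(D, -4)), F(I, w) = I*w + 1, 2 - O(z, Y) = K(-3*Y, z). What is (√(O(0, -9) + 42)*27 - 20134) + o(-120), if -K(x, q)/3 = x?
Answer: -20115 + 135*√5 ≈ -19813.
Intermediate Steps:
K(x, q) = -3*x
O(z, Y) = 2 - 9*Y (O(z, Y) = 2 - (-3)*(-3*Y) = 2 - 9*Y)
F(I, w) = 1 + I*w
o(D) = √(1 - 3*D) (o(D) = √(D + (1 + D*(-4))) = √(D + (1 - 4*D)) = √(1 - 3*D))
(√(O(0, -9) + 42)*27 - 20134) + o(-120) = (√((2 - 9*(-9)) + 42)*27 - 20134) + √(1 - 3*(-120)) = (√((2 + 81) + 42)*27 - 20134) + √(1 + 360) = (√(83 + 42)*27 - 20134) + √361 = (√125*27 - 20134) + 19 = ((5*√5)*27 - 20134) + 19 = (135*√5 - 20134) + 19 = (-20134 + 135*√5) + 19 = -20115 + 135*√5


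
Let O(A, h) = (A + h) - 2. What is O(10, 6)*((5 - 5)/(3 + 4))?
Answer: 0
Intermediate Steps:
O(A, h) = -2 + A + h
O(10, 6)*((5 - 5)/(3 + 4)) = (-2 + 10 + 6)*((5 - 5)/(3 + 4)) = 14*(0/7) = 14*(0*(⅐)) = 14*0 = 0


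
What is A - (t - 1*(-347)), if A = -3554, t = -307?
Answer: -3594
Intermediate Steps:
A - (t - 1*(-347)) = -3554 - (-307 - 1*(-347)) = -3554 - (-307 + 347) = -3554 - 1*40 = -3554 - 40 = -3594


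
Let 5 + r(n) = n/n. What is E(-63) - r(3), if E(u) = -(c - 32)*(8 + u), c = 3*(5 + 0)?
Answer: -931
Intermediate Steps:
r(n) = -4 (r(n) = -5 + n/n = -5 + 1 = -4)
c = 15 (c = 3*5 = 15)
E(u) = 136 + 17*u (E(u) = -(15 - 32)*(8 + u) = -(-17)*(8 + u) = -(-136 - 17*u) = 136 + 17*u)
E(-63) - r(3) = (136 + 17*(-63)) - 1*(-4) = (136 - 1071) + 4 = -935 + 4 = -931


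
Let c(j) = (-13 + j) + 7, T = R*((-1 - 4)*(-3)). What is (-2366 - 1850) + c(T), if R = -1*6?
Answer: -4312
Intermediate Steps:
R = -6
T = -90 (T = -6*(-1 - 4)*(-3) = -(-30)*(-3) = -6*15 = -90)
c(j) = -6 + j
(-2366 - 1850) + c(T) = (-2366 - 1850) + (-6 - 90) = -4216 - 96 = -4312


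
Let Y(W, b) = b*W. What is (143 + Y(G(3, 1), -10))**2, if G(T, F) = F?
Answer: 17689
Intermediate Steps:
Y(W, b) = W*b
(143 + Y(G(3, 1), -10))**2 = (143 + 1*(-10))**2 = (143 - 10)**2 = 133**2 = 17689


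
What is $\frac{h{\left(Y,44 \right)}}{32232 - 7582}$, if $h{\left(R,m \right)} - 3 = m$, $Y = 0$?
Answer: $\frac{47}{24650} \approx 0.0019067$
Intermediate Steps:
$h{\left(R,m \right)} = 3 + m$
$\frac{h{\left(Y,44 \right)}}{32232 - 7582} = \frac{3 + 44}{32232 - 7582} = \frac{47}{24650}$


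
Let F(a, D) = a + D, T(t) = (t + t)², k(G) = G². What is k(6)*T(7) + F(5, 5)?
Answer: 7066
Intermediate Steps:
T(t) = 4*t² (T(t) = (2*t)² = 4*t²)
F(a, D) = D + a
k(6)*T(7) + F(5, 5) = 6²*(4*7²) + (5 + 5) = 36*(4*49) + 10 = 36*196 + 10 = 7056 + 10 = 7066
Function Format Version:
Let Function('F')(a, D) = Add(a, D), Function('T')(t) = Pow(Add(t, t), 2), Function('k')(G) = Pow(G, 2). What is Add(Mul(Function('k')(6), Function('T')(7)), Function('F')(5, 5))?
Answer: 7066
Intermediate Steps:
Function('T')(t) = Mul(4, Pow(t, 2)) (Function('T')(t) = Pow(Mul(2, t), 2) = Mul(4, Pow(t, 2)))
Function('F')(a, D) = Add(D, a)
Add(Mul(Function('k')(6), Function('T')(7)), Function('F')(5, 5)) = Add(Mul(Pow(6, 2), Mul(4, Pow(7, 2))), Add(5, 5)) = Add(Mul(36, Mul(4, 49)), 10) = Add(Mul(36, 196), 10) = Add(7056, 10) = 7066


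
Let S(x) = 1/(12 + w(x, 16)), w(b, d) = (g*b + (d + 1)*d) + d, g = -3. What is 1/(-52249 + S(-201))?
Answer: -903/47180846 ≈ -1.9139e-5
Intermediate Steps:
w(b, d) = d - 3*b + d*(1 + d) (w(b, d) = (-3*b + (d + 1)*d) + d = (-3*b + (1 + d)*d) + d = (-3*b + d*(1 + d)) + d = d - 3*b + d*(1 + d))
S(x) = 1/(300 - 3*x) (S(x) = 1/(12 + (16² - 3*x + 2*16)) = 1/(12 + (256 - 3*x + 32)) = 1/(12 + (288 - 3*x)) = 1/(300 - 3*x))
1/(-52249 + S(-201)) = 1/(-52249 + 1/(3*(100 - 1*(-201)))) = 1/(-52249 + 1/(3*(100 + 201))) = 1/(-52249 + (⅓)/301) = 1/(-52249 + (⅓)*(1/301)) = 1/(-52249 + 1/903) = 1/(-47180846/903) = -903/47180846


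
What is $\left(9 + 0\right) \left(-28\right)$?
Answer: $-252$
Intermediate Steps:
$\left(9 + 0\right) \left(-28\right) = 9 \left(-28\right) = -252$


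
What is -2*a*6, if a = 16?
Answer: -192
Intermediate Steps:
-2*a*6 = -2*16*6 = -32*6 = -192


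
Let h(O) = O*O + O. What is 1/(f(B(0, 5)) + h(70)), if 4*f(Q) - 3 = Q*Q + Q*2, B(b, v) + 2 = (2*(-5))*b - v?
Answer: 2/9959 ≈ 0.00020082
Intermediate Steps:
B(b, v) = -2 - v - 10*b (B(b, v) = -2 + ((2*(-5))*b - v) = -2 + (-10*b - v) = -2 + (-v - 10*b) = -2 - v - 10*b)
h(O) = O + O² (h(O) = O² + O = O + O²)
f(Q) = ¾ + Q/2 + Q²/4 (f(Q) = ¾ + (Q*Q + Q*2)/4 = ¾ + (Q² + 2*Q)/4 = ¾ + (Q/2 + Q²/4) = ¾ + Q/2 + Q²/4)
1/(f(B(0, 5)) + h(70)) = 1/((¾ + (-2 - 1*5 - 10*0)/2 + (-2 - 1*5 - 10*0)²/4) + 70*(1 + 70)) = 1/((¾ + (-2 - 5 + 0)/2 + (-2 - 5 + 0)²/4) + 70*71) = 1/((¾ + (½)*(-7) + (¼)*(-7)²) + 4970) = 1/((¾ - 7/2 + (¼)*49) + 4970) = 1/((¾ - 7/2 + 49/4) + 4970) = 1/(19/2 + 4970) = 1/(9959/2) = 2/9959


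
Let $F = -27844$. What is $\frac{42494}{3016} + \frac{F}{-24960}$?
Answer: $\frac{2751509}{180960} \approx 15.205$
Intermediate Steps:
$\frac{42494}{3016} + \frac{F}{-24960} = \frac{42494}{3016} - \frac{27844}{-24960} = 42494 \cdot \frac{1}{3016} - - \frac{6961}{6240} = \frac{21247}{1508} + \frac{6961}{6240} = \frac{2751509}{180960}$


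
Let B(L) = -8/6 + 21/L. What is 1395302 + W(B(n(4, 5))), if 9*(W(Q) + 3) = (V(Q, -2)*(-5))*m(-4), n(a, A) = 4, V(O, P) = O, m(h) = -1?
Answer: 150692527/108 ≈ 1.3953e+6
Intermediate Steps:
B(L) = -4/3 + 21/L (B(L) = -8*1/6 + 21/L = -4/3 + 21/L)
W(Q) = -3 + 5*Q/9 (W(Q) = -3 + ((Q*(-5))*(-1))/9 = -3 + (-5*Q*(-1))/9 = -3 + (5*Q)/9 = -3 + 5*Q/9)
1395302 + W(B(n(4, 5))) = 1395302 + (-3 + 5*(-4/3 + 21/4)/9) = 1395302 + (-3 + (5/9)*(47/12)) = 1395302 + (-3 + 235/108) = 1395302 - 89/108 = 150692527/108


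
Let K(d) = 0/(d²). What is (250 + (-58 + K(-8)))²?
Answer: 36864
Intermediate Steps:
K(d) = 0 (K(d) = 0/d² = 0)
(250 + (-58 + K(-8)))² = (250 + (-58 + 0))² = (250 - 58)² = 192² = 36864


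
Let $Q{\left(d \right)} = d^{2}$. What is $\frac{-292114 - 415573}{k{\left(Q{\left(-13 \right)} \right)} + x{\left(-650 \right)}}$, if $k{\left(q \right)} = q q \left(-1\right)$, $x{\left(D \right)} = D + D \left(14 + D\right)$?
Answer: $- \frac{707687}{384189} \approx -1.842$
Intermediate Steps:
$k{\left(q \right)} = - q^{2}$ ($k{\left(q \right)} = q^{2} \left(-1\right) = - q^{2}$)
$\frac{-292114 - 415573}{k{\left(Q{\left(-13 \right)} \right)} + x{\left(-650 \right)}} = \frac{-292114 - 415573}{- \left(\left(-13\right)^{2}\right)^{2} - 650 \left(15 - 650\right)} = - \frac{707687}{- 169^{2} - -412750} = - \frac{707687}{\left(-1\right) 28561 + 412750} = - \frac{707687}{-28561 + 412750} = - \frac{707687}{384189}$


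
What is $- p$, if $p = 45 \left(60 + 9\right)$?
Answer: $-3105$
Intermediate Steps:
$p = 3105$ ($p = 45 \cdot 69 = 3105$)
$- p = \left(-1\right) 3105 = -3105$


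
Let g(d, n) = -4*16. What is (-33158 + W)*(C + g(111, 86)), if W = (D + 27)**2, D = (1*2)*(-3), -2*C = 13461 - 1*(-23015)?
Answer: 598786534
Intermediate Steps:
C = -18238 (C = -(13461 - 1*(-23015))/2 = -(13461 + 23015)/2 = -1/2*36476 = -18238)
g(d, n) = -64
D = -6 (D = 2*(-3) = -6)
W = 441 (W = (-6 + 27)**2 = 21**2 = 441)
(-33158 + W)*(C + g(111, 86)) = (-33158 + 441)*(-18238 - 64) = -32717*(-18302) = 598786534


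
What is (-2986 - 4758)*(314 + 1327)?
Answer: -12707904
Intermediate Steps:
(-2986 - 4758)*(314 + 1327) = -7744*1641 = -12707904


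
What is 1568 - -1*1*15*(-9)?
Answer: 1433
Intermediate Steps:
1568 - -1*1*15*(-9) = 1568 - (-1*15)*(-9) = 1568 - (-15)*(-9) = 1568 - 1*135 = 1568 - 135 = 1433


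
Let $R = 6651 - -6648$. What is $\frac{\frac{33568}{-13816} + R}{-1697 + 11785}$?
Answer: $\frac{22963177}{17421976} \approx 1.3181$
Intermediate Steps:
$R = 13299$ ($R = 6651 + 6648 = 13299$)
$\frac{\frac{33568}{-13816} + R}{-1697 + 11785} = \frac{\frac{33568}{-13816} + 13299}{-1697 + 11785} = \frac{33568 \left(- \frac{1}{13816}\right) + 13299}{10088} = \left(- \frac{4196}{1727} + 13299\right) \frac{1}{10088} = \frac{22963177}{1727} \cdot \frac{1}{10088} = \frac{22963177}{17421976}$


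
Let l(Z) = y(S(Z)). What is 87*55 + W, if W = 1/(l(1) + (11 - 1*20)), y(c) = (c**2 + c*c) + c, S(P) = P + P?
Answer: 4786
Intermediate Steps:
S(P) = 2*P
y(c) = c + 2*c**2 (y(c) = (c**2 + c**2) + c = 2*c**2 + c = c + 2*c**2)
l(Z) = 2*Z*(1 + 4*Z) (l(Z) = (2*Z)*(1 + 2*(2*Z)) = (2*Z)*(1 + 4*Z) = 2*Z*(1 + 4*Z))
W = 1 (W = 1/(2*1*(1 + 4*1) + (11 - 1*20)) = 1/(2*1*(1 + 4) + (11 - 20)) = 1/(2*1*5 - 9) = 1/(10 - 9) = 1/1 = 1)
87*55 + W = 87*55 + 1 = 4785 + 1 = 4786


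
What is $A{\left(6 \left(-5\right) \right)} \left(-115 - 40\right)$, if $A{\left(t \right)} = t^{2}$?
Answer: $-139500$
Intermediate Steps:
$A{\left(6 \left(-5\right) \right)} \left(-115 - 40\right) = \left(6 \left(-5\right)\right)^{2} \left(-115 - 40\right) = \left(-30\right)^{2} \left(-155\right) = 900 \left(-155\right) = -139500$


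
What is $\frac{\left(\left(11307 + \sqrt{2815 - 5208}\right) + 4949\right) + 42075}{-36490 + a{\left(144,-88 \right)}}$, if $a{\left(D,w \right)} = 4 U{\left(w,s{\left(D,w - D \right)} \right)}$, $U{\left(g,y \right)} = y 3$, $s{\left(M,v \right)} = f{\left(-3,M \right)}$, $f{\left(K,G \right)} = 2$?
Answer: $- \frac{58331}{36466} - \frac{i \sqrt{2393}}{36466} \approx -1.5996 - 0.0013415 i$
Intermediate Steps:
$s{\left(M,v \right)} = 2$
$U{\left(g,y \right)} = 3 y$
$a{\left(D,w \right)} = 24$ ($a{\left(D,w \right)} = 4 \cdot 3 \cdot 2 = 4 \cdot 6 = 24$)
$\frac{\left(\left(11307 + \sqrt{2815 - 5208}\right) + 4949\right) + 42075}{-36490 + a{\left(144,-88 \right)}} = \frac{\left(\left(11307 + \sqrt{2815 - 5208}\right) + 4949\right) + 42075}{-36490 + 24} = \frac{\left(\left(11307 + \sqrt{-2393}\right) + 4949\right) + 42075}{-36466} = \left(\left(\left(11307 + i \sqrt{2393}\right) + 4949\right) + 42075\right) \left(- \frac{1}{36466}\right) = \left(\left(16256 + i \sqrt{2393}\right) + 42075\right) \left(- \frac{1}{36466}\right) = \left(58331 + i \sqrt{2393}\right) \left(- \frac{1}{36466}\right) = - \frac{58331}{36466} - \frac{i \sqrt{2393}}{36466}$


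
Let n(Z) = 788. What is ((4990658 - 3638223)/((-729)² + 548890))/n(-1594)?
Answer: 193205/121614404 ≈ 0.0015887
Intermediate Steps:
((4990658 - 3638223)/((-729)² + 548890))/n(-1594) = ((4990658 - 3638223)/((-729)² + 548890))/788 = (1352435/(531441 + 548890))*(1/788) = (1352435/1080331)*(1/788) = (1352435*(1/1080331))*(1/788) = (193205/154333)*(1/788) = 193205/121614404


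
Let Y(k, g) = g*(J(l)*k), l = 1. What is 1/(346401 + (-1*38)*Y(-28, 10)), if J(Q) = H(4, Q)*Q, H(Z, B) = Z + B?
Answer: 1/399601 ≈ 2.5025e-6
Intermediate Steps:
H(Z, B) = B + Z
J(Q) = Q*(4 + Q) (J(Q) = (Q + 4)*Q = (4 + Q)*Q = Q*(4 + Q))
Y(k, g) = 5*g*k (Y(k, g) = g*((1*(4 + 1))*k) = g*((1*5)*k) = g*(5*k) = 5*g*k)
1/(346401 + (-1*38)*Y(-28, 10)) = 1/(346401 + (-1*38)*(5*10*(-28))) = 1/(346401 - 38*(-1400)) = 1/(346401 + 53200) = 1/399601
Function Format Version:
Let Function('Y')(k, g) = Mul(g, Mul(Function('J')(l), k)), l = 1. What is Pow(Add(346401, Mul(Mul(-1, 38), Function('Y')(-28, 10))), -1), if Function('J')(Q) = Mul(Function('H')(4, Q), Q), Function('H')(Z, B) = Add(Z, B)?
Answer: Rational(1, 399601) ≈ 2.5025e-6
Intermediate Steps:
Function('H')(Z, B) = Add(B, Z)
Function('J')(Q) = Mul(Q, Add(4, Q)) (Function('J')(Q) = Mul(Add(Q, 4), Q) = Mul(Add(4, Q), Q) = Mul(Q, Add(4, Q)))
Function('Y')(k, g) = Mul(5, g, k) (Function('Y')(k, g) = Mul(g, Mul(Mul(1, Add(4, 1)), k)) = Mul(g, Mul(Mul(1, 5), k)) = Mul(g, Mul(5, k)) = Mul(5, g, k))
Pow(Add(346401, Mul(Mul(-1, 38), Function('Y')(-28, 10))), -1) = Pow(Add(346401, Mul(Mul(-1, 38), Mul(5, 10, -28))), -1) = Pow(Add(346401, Mul(-38, -1400)), -1) = Pow(Add(346401, 53200), -1) = Pow(399601, -1) = Rational(1, 399601)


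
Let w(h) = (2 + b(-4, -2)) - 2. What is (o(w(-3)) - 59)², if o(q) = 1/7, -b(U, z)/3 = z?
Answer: 169744/49 ≈ 3464.2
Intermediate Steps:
b(U, z) = -3*z
w(h) = 6 (w(h) = (2 - 3*(-2)) - 2 = (2 + 6) - 2 = 8 - 2 = 6)
o(q) = ⅐
(o(w(-3)) - 59)² = (⅐ - 59)² = (-412/7)² = 169744/49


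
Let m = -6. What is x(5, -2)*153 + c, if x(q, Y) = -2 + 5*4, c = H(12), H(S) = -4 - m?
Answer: 2756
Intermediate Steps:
H(S) = 2 (H(S) = -4 - 1*(-6) = -4 + 6 = 2)
c = 2
x(q, Y) = 18 (x(q, Y) = -2 + 20 = 18)
x(5, -2)*153 + c = 18*153 + 2 = 2754 + 2 = 2756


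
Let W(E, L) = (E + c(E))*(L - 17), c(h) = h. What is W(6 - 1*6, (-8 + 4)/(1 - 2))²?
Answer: 0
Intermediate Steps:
W(E, L) = 2*E*(-17 + L) (W(E, L) = (E + E)*(L - 17) = (2*E)*(-17 + L) = 2*E*(-17 + L))
W(6 - 1*6, (-8 + 4)/(1 - 2))² = (2*(6 - 1*6)*(-17 + (-8 + 4)/(1 - 2)))² = (2*(6 - 6)*(-17 - 4/(-1)))² = (2*0*(-17 - 4*(-1)))² = (2*0*(-17 + 4))² = (2*0*(-13))² = 0² = 0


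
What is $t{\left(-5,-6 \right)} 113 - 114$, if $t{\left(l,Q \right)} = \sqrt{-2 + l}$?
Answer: $-114 + 113 i \sqrt{7} \approx -114.0 + 298.97 i$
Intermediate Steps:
$t{\left(-5,-6 \right)} 113 - 114 = \sqrt{-2 - 5} \cdot 113 - 114 = \sqrt{-7} \cdot 113 - 114 = i \sqrt{7} \cdot 113 - 114 = 113 i \sqrt{7} - 114 = -114 + 113 i \sqrt{7}$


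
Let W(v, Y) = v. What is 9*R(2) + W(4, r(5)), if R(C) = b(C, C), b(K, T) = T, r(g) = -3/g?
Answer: 22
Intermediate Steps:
R(C) = C
9*R(2) + W(4, r(5)) = 9*2 + 4 = 18 + 4 = 22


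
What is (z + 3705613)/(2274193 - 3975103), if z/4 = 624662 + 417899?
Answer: -7875857/1700910 ≈ -4.6304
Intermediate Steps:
z = 4170244 (z = 4*(624662 + 417899) = 4*1042561 = 4170244)
(z + 3705613)/(2274193 - 3975103) = (4170244 + 3705613)/(2274193 - 3975103) = 7875857/(-1700910) = 7875857*(-1/1700910) = -7875857/1700910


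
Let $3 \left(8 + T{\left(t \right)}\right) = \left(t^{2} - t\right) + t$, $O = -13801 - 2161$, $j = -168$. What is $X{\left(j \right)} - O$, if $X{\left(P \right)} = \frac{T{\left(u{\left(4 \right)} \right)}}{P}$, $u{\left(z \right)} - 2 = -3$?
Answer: $\frac{8044871}{504} \approx 15962.0$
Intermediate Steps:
$u{\left(z \right)} = -1$ ($u{\left(z \right)} = 2 - 3 = -1$)
$O = -15962$ ($O = -13801 - 2161 = -15962$)
$T{\left(t \right)} = -8 + \frac{t^{2}}{3}$ ($T{\left(t \right)} = -8 + \frac{\left(t^{2} - t\right) + t}{3} = -8 + \frac{t^{2}}{3}$)
$X{\left(P \right)} = - \frac{23}{3 P}$ ($X{\left(P \right)} = \frac{-8 + \frac{\left(-1\right)^{2}}{3}}{P} = \frac{-8 + \frac{1}{3} \cdot 1}{P} = \frac{-8 + \frac{1}{3}}{P} = - \frac{23}{3 P}$)
$X{\left(j \right)} - O = - \frac{23}{3 \left(-168\right)} - -15962 = \left(- \frac{23}{3}\right) \left(- \frac{1}{168}\right) + 15962 = \frac{23}{504} + 15962 = \frac{8044871}{504}$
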